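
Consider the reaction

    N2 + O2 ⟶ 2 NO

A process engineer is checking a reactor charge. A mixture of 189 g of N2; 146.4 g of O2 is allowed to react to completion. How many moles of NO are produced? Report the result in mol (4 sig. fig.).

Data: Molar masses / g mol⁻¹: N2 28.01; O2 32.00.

9.150 mol

n(N2) = 189.0 / 28.01 = 6.748 mol
n(O2) = 146.4 / 32.00 = 4.575 mol
n/ν for N2 = 6.748/1 = 6.748
n/ν for O2 = 4.575/1 = 4.575
Smallest n/ν is O2 → limiting reagent.
n(NO) = (2/1) × 4.575 = 9.150 mol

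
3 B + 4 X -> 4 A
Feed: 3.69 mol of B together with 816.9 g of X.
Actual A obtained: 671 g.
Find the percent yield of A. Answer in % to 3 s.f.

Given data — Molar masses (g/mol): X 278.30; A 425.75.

53.7 %

n(B) = 3.690 mol
n(X) = 816.9 / 278.30 = 2.935 mol
n/ν → B: 1.230, X: 0.7338; X is limiting.
theoretical n(A) = (4/4) × 2.935 = 2.935 mol → 1250 g
% yield = 671 / 1250 × 100 = 53.68 %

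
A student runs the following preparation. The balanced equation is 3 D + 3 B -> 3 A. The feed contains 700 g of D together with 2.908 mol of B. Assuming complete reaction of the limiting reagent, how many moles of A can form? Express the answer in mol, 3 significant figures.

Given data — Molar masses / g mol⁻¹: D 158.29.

2.91 mol

n(D) = 700.0 / 158.29 = 4.422 mol
n(B) = 2.908 mol
n/ν for D = 4.422/3 = 1.474
n/ν for B = 2.908/3 = 0.9693
Smallest n/ν is B → limiting reagent.
n(A) = (3/3) × 2.908 = 2.908 mol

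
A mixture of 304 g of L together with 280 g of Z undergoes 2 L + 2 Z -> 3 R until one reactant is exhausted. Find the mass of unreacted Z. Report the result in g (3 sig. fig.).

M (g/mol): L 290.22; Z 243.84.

n(L) = 304.0 / 290.22 = 1.047 mol
n(Z) = 280.0 / 243.84 = 1.148 mol
n/ν → L: 0.5235, Z: 0.5740; L is limiting.
Z consumed = (2/2) × 1.047 = 1.047 mol
Z remaining = 1.148 − 1.047 = 0.1010 mol
mass = 0.1010 × 243.84 = 24.63 g

24.6 g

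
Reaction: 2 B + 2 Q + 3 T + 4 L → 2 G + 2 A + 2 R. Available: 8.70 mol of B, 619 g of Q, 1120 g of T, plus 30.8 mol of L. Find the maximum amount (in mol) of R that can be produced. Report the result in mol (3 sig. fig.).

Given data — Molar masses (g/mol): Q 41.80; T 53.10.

n(B) = 8.700 mol
n(Q) = 619.0 / 41.80 = 14.81 mol
n(T) = 1120 / 53.10 = 21.09 mol
n(L) = 30.80 mol
n/ν → B: 4.350, Q: 7.405, T: 7.030, L: 7.700; B is limiting.
n(R) = (2/2) × 8.700 = 8.700 mol

8.70 mol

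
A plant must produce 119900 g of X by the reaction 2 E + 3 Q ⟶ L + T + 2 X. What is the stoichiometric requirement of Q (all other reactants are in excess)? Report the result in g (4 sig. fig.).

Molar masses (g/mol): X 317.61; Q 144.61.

81890 g

n(X) = 119900 / 317.61 = 377.5 mol
n(Q) = (3/2) × 377.5 = 566.3 mol
mass = 566.3 × 144.61 = 81890 g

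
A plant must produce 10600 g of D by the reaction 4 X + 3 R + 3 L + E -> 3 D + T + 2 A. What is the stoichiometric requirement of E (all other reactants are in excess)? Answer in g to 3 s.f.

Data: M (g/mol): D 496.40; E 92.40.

658 g

n(D) = 10600 / 496.40 = 21.35 mol
n(E) = (1/3) × 21.35 = 7.117 mol
mass = 7.117 × 92.40 = 657.6 g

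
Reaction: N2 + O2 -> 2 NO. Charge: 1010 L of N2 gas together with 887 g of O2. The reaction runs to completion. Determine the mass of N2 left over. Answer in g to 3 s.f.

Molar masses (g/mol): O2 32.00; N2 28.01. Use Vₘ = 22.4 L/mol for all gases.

487 g

n(N2) = 1010 / 22.4 = 45.09 mol
n(O2) = 887.0 / 32.00 = 27.72 mol
n/ν for N2 = 45.09/1 = 45.09
n/ν for O2 = 27.72/1 = 27.72
Smallest n/ν is O2 → limiting reagent.
N2 consumed = (1/1) × 27.72 = 27.72 mol
N2 remaining = 45.09 − 27.72 = 17.37 mol
mass = 17.37 × 28.01 = 486.5 g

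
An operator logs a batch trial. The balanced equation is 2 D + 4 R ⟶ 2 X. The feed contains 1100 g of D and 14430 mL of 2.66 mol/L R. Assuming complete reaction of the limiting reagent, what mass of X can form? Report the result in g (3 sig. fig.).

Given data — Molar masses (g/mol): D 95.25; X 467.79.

5400 g

n(D) = 1100 / 95.25 = 11.55 mol
n(R) = 2.66 × 14430/1000 = 38.38 mol
n/ν → D: 5.775, R: 9.595; D is limiting.
n(X) = (2/2) × 11.55 = 11.55 mol
mass = 11.55 × 467.79 = 5403 g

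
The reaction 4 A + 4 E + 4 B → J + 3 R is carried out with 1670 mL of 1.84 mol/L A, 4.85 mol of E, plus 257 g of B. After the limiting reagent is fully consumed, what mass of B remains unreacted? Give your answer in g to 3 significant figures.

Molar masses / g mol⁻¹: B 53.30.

93.2 g

n(A) = 1.84 × 1670/1000 = 3.073 mol
n(E) = 4.850 mol
n(B) = 257.0 / 53.30 = 4.822 mol
n/ν for A = 3.073/4 = 0.7683
n/ν for E = 4.850/4 = 1.213
n/ν for B = 4.822/4 = 1.206
Smallest n/ν is A → limiting reagent.
B consumed = (4/4) × 3.073 = 3.073 mol
B remaining = 4.822 − 3.073 = 1.749 mol
mass = 1.749 × 53.30 = 93.22 g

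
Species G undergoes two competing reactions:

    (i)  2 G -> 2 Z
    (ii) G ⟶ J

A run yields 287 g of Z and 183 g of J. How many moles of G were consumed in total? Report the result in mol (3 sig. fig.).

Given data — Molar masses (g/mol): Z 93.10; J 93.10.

n(Z) = 287 / 93.10 = 3.083 mol
n(J) = 183 / 93.10 = 1.966 mol
n(G) via (i) = (2/2)×3.083 = 3.083 mol
n(G) via (ii) = (1/1)×1.966 = 1.966 mol
total n(G) = 3.083 + 1.966 = 5.049 mol

5.05 mol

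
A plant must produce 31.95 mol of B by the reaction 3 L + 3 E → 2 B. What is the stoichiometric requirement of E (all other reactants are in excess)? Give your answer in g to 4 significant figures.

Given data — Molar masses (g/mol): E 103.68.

n(B) = 31.95 mol
n(E) = (3/2) × 31.95 = 47.93 mol
mass = 47.93 × 103.68 = 4969 g

4969 g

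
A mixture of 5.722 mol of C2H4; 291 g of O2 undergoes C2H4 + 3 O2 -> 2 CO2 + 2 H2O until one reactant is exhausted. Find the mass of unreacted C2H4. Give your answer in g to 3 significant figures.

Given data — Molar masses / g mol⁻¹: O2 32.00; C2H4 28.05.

n(C2H4) = 5.722 mol
n(O2) = 291.0 / 32.00 = 9.094 mol
n/ν for C2H4 = 5.722/1 = 5.722
n/ν for O2 = 9.094/3 = 3.031
Smallest n/ν is O2 → limiting reagent.
C2H4 consumed = (1/3) × 9.094 = 3.031 mol
C2H4 remaining = 5.722 − 3.031 = 2.691 mol
mass = 2.691 × 28.05 = 75.48 g

75.5 g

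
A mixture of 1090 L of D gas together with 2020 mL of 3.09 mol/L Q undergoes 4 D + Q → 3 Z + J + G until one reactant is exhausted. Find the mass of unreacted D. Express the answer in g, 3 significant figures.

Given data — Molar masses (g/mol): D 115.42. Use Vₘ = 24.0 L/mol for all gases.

2360 g

n(D) = 1090 / 24.0 = 45.42 mol
n(Q) = 3.09 × 2020/1000 = 6.242 mol
n/ν → D: 11.36, Q: 6.242; Q is limiting.
D consumed = (4/1) × 6.242 = 24.97 mol
D remaining = 45.42 − 24.97 = 20.45 mol
mass = 20.45 × 115.42 = 2360 g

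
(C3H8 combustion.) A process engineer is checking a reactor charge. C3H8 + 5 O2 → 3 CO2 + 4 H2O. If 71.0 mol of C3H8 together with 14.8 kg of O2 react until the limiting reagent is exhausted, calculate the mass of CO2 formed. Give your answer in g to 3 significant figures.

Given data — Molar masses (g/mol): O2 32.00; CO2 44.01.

9370 g

n(C3H8) = 71.00 mol
n(O2) = 14.80×1000 / 32.00 = 462.5 mol
n/ν for C3H8 = 71.00/1 = 71.00
n/ν for O2 = 462.5/5 = 92.50
Smallest n/ν is C3H8 → limiting reagent.
n(CO2) = (3/1) × 71.00 = 213.0 mol
mass = 213.0 × 44.01 = 9374 g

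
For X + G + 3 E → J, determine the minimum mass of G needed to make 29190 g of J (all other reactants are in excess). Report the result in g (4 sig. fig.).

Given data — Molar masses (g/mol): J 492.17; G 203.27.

n(J) = 29190 / 492.17 = 59.31 mol
n(G) = (1/1) × 59.31 = 59.31 mol
mass = 59.31 × 203.27 = 12060 g

12060 g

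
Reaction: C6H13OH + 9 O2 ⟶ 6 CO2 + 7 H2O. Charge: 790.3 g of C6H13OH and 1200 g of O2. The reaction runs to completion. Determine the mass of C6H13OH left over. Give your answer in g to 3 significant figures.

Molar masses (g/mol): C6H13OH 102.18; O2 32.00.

365 g

n(C6H13OH) = 790.3 / 102.18 = 7.734 mol
n(O2) = 1200 / 32.00 = 37.50 mol
n/ν → C6H13OH: 7.734, O2: 4.167; O2 is limiting.
C6H13OH consumed = (1/9) × 37.50 = 4.167 mol
C6H13OH remaining = 7.734 − 4.167 = 3.567 mol
mass = 3.567 × 102.18 = 364.5 g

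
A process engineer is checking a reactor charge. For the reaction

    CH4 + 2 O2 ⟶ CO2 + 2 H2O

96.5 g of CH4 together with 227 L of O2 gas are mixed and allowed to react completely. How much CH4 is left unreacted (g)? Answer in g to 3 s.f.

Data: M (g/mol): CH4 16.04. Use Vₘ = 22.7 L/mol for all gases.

n(CH4) = 96.50 / 16.04 = 6.016 mol
n(O2) = 227.0 / 22.7 = 10.00 mol
n/ν for CH4 = 6.016/1 = 6.016
n/ν for O2 = 10.00/2 = 5.000
Smallest n/ν is O2 → limiting reagent.
CH4 consumed = (1/2) × 10.00 = 5.000 mol
CH4 remaining = 6.016 − 5.000 = 1.016 mol
mass = 1.016 × 16.04 = 16.30 g

16.3 g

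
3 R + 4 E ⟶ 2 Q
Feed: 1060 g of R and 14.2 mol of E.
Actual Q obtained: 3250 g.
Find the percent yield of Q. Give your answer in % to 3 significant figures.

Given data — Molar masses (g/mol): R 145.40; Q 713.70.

n(R) = 1060 / 145.40 = 7.290 mol
n(E) = 14.20 mol
n/ν for R = 7.290/3 = 2.430
n/ν for E = 14.20/4 = 3.550
Smallest n/ν is R → limiting reagent.
theoretical n(Q) = (2/3) × 7.290 = 4.860 mol → 3469 g
% yield = 3250 / 3469 × 100 = 93.69 %

93.7 %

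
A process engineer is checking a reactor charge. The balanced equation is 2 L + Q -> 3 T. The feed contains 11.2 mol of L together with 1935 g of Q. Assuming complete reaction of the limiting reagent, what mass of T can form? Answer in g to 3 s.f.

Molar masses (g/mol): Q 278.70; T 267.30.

n(L) = 11.20 mol
n(Q) = 1935 / 278.70 = 6.943 mol
n/ν for L = 11.20/2 = 5.600
n/ν for Q = 6.943/1 = 6.943
Smallest n/ν is L → limiting reagent.
n(T) = (3/2) × 11.20 = 16.80 mol
mass = 16.80 × 267.30 = 4491 g

4490 g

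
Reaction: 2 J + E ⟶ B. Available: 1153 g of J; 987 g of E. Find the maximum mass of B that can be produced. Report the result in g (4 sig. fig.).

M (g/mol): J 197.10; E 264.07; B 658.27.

n(J) = 1153 / 197.10 = 5.850 mol
n(E) = 987.0 / 264.07 = 3.738 mol
n/ν for J = 5.850/2 = 2.925
n/ν for E = 3.738/1 = 3.738
Smallest n/ν is J → limiting reagent.
n(B) = (1/2) × 5.850 = 2.925 mol
mass = 2.925 × 658.27 = 1925 g

1925 g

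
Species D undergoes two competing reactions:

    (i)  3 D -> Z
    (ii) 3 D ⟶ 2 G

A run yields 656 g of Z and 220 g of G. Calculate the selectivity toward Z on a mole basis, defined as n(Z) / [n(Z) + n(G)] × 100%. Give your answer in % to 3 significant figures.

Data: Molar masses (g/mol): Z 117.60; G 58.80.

59.9 %

n(Z) = 656 / 117.60 = 5.578 mol
n(G) = 220 / 58.80 = 3.741 mol
selectivity = 5.578/(5.578+3.741) × 100 = 59.86 %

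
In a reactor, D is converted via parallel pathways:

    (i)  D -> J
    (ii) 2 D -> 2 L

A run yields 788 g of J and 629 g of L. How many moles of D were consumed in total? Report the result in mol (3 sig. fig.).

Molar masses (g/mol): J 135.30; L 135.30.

n(J) = 788 / 135.30 = 5.824 mol
n(L) = 629 / 135.30 = 4.649 mol
n(D) via (i) = (1/1)×5.824 = 5.824 mol
n(D) via (ii) = (2/2)×4.649 = 4.649 mol
total n(D) = 5.824 + 4.649 = 10.47 mol

10.5 mol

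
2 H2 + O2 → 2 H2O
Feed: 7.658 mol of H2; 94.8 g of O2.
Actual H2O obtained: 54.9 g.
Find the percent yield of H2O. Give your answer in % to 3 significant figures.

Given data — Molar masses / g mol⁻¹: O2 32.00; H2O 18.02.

n(H2) = 7.658 mol
n(O2) = 94.80 / 32.00 = 2.963 mol
n/ν → H2: 3.829, O2: 2.963; O2 is limiting.
theoretical n(H2O) = (2/1) × 2.963 = 5.926 mol → 106.8 g
% yield = 54.9 / 106.8 × 100 = 51.40 %

51.4 %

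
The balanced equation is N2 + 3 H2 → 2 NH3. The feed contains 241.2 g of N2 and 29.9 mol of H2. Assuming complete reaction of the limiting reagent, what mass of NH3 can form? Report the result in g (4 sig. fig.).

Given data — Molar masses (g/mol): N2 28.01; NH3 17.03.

293.3 g

n(N2) = 241.2 / 28.01 = 8.611 mol
n(H2) = 29.90 mol
n/ν for N2 = 8.611/1 = 8.611
n/ν for H2 = 29.90/3 = 9.967
Smallest n/ν is N2 → limiting reagent.
n(NH3) = (2/1) × 8.611 = 17.22 mol
mass = 17.22 × 17.03 = 293.3 g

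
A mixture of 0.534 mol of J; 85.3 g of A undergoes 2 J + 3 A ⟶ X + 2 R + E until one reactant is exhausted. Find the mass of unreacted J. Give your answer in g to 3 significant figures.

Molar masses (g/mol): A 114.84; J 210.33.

n(J) = 0.5340 mol
n(A) = 85.30 / 114.84 = 0.7428 mol
n/ν for J = 0.5340/2 = 0.2670
n/ν for A = 0.7428/3 = 0.2476
Smallest n/ν is A → limiting reagent.
J consumed = (2/3) × 0.7428 = 0.4952 mol
J remaining = 0.5340 − 0.4952 = 0.03880 mol
mass = 0.03880 × 210.33 = 8.161 g

8.16 g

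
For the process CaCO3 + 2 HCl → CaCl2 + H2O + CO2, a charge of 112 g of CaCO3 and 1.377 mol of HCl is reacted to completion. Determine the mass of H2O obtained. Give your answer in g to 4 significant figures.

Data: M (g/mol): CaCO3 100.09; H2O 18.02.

12.41 g

n(CaCO3) = 112.0 / 100.09 = 1.119 mol
n(HCl) = 1.377 mol
n/ν → CaCO3: 1.119, HCl: 0.6885; HCl is limiting.
n(H2O) = (1/2) × 1.377 = 0.6885 mol
mass = 0.6885 × 18.02 = 12.41 g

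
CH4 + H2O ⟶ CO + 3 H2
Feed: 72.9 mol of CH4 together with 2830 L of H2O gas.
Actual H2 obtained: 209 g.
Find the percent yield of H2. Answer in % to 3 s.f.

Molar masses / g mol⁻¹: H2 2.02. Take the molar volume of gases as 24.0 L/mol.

n(CH4) = 72.90 mol
n(H2O) = 2830 / 24.0 = 117.9 mol
n/ν for CH4 = 72.90/1 = 72.90
n/ν for H2O = 117.9/1 = 117.9
Smallest n/ν is CH4 → limiting reagent.
theoretical n(H2) = (3/1) × 72.90 = 218.7 mol → 441.8 g
% yield = 209 / 441.8 × 100 = 47.31 %

47.3 %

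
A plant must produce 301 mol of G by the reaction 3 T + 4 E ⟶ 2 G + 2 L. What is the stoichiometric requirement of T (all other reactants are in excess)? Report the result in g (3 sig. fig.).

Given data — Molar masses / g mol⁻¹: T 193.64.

87400 g

n(G) = 301.0 mol
n(T) = (3/2) × 301.0 = 451.5 mol
mass = 451.5 × 193.64 = 87430 g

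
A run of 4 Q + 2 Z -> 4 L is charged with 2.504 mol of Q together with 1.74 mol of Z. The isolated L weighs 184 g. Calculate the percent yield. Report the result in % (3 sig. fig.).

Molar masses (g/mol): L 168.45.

n(Q) = 2.504 mol
n(Z) = 1.740 mol
n/ν for Q = 2.504/4 = 0.6260
n/ν for Z = 1.740/2 = 0.8700
Smallest n/ν is Q → limiting reagent.
theoretical n(L) = (4/4) × 2.504 = 2.504 mol → 421.8 g
% yield = 184 / 421.8 × 100 = 43.62 %

43.6 %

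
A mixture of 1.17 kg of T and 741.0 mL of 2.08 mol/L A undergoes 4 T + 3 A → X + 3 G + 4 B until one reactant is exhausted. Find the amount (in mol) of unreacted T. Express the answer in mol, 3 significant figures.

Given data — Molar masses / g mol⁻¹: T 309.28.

n(T) = 1.170×1000 / 309.28 = 3.783 mol
n(A) = 2.08 × 741.0/1000 = 1.541 mol
n/ν for T = 3.783/4 = 0.9458
n/ν for A = 1.541/3 = 0.5137
Smallest n/ν is A → limiting reagent.
T consumed = (4/3) × 1.541 = 2.055 mol
T remaining = 3.783 − 2.055 = 1.728 mol

1.73 mol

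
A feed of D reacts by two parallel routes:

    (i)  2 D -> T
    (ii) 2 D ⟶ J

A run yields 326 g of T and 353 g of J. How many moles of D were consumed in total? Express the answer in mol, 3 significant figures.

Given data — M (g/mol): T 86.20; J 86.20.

n(T) = 326 / 86.20 = 3.782 mol
n(J) = 353 / 86.20 = 4.095 mol
n(D) via (i) = (2/1)×3.782 = 7.564 mol
n(D) via (ii) = (2/1)×4.095 = 8.190 mol
total n(D) = 7.564 + 8.190 = 15.75 mol

15.8 mol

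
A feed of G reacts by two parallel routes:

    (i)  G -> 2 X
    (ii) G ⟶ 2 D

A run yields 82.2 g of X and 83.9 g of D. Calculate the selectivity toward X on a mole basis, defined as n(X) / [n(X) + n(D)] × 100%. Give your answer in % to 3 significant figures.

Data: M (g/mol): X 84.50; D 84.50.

49.5 %

n(X) = 82.2 / 84.50 = 0.9728 mol
n(D) = 83.9 / 84.50 = 0.9929 mol
selectivity = 0.9728/(0.9728+0.9929) × 100 = 49.49 %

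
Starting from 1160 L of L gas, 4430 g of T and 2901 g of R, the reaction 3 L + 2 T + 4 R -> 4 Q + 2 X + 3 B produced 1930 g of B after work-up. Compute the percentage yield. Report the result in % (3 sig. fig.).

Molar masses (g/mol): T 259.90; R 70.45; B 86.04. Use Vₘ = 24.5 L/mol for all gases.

n(L) = 1160 / 24.5 = 47.35 mol
n(T) = 4430 / 259.90 = 17.05 mol
n(R) = 2901 / 70.45 = 41.18 mol
n/ν → L: 15.78, T: 8.525, R: 10.30; T is limiting.
theoretical n(B) = (3/2) × 17.05 = 25.58 mol → 2201 g
% yield = 1930 / 2201 × 100 = 87.69 %

87.7 %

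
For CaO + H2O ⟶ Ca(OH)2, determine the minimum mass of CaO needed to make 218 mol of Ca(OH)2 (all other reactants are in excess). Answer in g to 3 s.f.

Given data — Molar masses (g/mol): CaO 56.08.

12200 g

n(Ca(OH)2) = 218.0 mol
n(CaO) = (1/1) × 218.0 = 218.0 mol
mass = 218.0 × 56.08 = 12230 g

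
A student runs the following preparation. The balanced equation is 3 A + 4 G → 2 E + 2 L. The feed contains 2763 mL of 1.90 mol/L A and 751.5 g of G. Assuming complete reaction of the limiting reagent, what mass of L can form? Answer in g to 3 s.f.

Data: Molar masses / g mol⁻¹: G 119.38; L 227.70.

717 g

n(A) = 1.90 × 2763/1000 = 5.250 mol
n(G) = 751.5 / 119.38 = 6.295 mol
n/ν → A: 1.750, G: 1.574; G is limiting.
n(L) = (2/4) × 6.295 = 3.148 mol
mass = 3.148 × 227.70 = 716.8 g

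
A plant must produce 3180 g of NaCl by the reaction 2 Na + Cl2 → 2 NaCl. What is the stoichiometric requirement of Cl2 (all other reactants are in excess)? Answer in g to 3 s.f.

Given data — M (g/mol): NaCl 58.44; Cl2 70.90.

n(NaCl) = 3180 / 58.44 = 54.41 mol
n(Cl2) = (1/2) × 54.41 = 27.21 mol
mass = 27.21 × 70.90 = 1929 g

1930 g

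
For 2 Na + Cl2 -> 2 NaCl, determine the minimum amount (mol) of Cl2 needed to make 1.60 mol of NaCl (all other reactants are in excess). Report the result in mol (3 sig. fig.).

n(NaCl) = 1.600 mol
n(Cl2) = (1/2) × 1.600 = 0.8000 mol

0.800 mol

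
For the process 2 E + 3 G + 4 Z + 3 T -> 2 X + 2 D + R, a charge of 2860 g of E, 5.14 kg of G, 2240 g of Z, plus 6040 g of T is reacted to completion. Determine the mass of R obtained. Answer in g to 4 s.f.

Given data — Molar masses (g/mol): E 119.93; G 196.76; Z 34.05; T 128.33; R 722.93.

n(E) = 2860 / 119.93 = 23.85 mol
n(G) = 5.140×1000 / 196.76 = 26.12 mol
n(Z) = 2240 / 34.05 = 65.79 mol
n(T) = 6040 / 128.33 = 47.07 mol
n/ν for E = 23.85/2 = 11.93
n/ν for G = 26.12/3 = 8.707
n/ν for Z = 65.79/4 = 16.45
n/ν for T = 47.07/3 = 15.69
Smallest n/ν is G → limiting reagent.
n(R) = (1/3) × 26.12 = 8.707 mol
mass = 8.707 × 722.93 = 6295 g

6295 g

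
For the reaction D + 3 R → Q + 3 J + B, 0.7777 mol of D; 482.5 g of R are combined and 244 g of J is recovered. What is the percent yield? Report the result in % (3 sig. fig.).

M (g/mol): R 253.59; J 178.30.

n(D) = 0.7777 mol
n(R) = 482.5 / 253.59 = 1.903 mol
n/ν for D = 0.7777/1 = 0.7777
n/ν for R = 1.903/3 = 0.6343
Smallest n/ν is R → limiting reagent.
theoretical n(J) = (3/3) × 1.903 = 1.903 mol → 339.3 g
% yield = 244 / 339.3 × 100 = 71.91 %

71.9 %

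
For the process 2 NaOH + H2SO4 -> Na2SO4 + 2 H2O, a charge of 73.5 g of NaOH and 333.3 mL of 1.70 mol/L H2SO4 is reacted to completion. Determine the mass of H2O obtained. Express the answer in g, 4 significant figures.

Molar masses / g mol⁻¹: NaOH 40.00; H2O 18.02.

20.42 g

n(NaOH) = 73.50 / 40.00 = 1.838 mol
n(H2SO4) = 1.70 × 333.3/1000 = 0.5666 mol
n/ν → NaOH: 0.9190, H2SO4: 0.5666; H2SO4 is limiting.
n(H2O) = (2/1) × 0.5666 = 1.133 mol
mass = 1.133 × 18.02 = 20.42 g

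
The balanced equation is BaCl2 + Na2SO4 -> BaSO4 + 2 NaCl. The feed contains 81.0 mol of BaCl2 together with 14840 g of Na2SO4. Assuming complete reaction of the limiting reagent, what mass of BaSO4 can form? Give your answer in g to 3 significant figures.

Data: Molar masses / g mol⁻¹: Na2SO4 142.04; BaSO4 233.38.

18900 g

n(BaCl2) = 81.00 mol
n(Na2SO4) = 14840 / 142.04 = 104.5 mol
n/ν for BaCl2 = 81.00/1 = 81.00
n/ν for Na2SO4 = 104.5/1 = 104.5
Smallest n/ν is BaCl2 → limiting reagent.
n(BaSO4) = (1/1) × 81.00 = 81.00 mol
mass = 81.00 × 233.38 = 18900 g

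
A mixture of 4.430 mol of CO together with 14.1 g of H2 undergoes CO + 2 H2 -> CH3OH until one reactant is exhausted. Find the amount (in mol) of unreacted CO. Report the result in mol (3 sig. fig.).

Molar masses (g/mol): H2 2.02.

0.940 mol

n(CO) = 4.430 mol
n(H2) = 14.10 / 2.02 = 6.980 mol
n/ν for CO = 4.430/1 = 4.430
n/ν for H2 = 6.980/2 = 3.490
Smallest n/ν is H2 → limiting reagent.
CO consumed = (1/2) × 6.980 = 3.490 mol
CO remaining = 4.430 − 3.490 = 0.9400 mol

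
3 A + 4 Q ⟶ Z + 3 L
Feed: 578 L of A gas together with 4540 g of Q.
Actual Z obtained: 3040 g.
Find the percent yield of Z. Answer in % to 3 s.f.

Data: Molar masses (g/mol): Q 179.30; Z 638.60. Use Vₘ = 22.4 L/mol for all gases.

75.2 %

n(A) = 578.0 / 22.4 = 25.80 mol
n(Q) = 4540 / 179.30 = 25.32 mol
n/ν for A = 25.80/3 = 8.600
n/ν for Q = 25.32/4 = 6.330
Smallest n/ν is Q → limiting reagent.
theoretical n(Z) = (1/4) × 25.32 = 6.330 mol → 4042 g
% yield = 3040 / 4042 × 100 = 75.21 %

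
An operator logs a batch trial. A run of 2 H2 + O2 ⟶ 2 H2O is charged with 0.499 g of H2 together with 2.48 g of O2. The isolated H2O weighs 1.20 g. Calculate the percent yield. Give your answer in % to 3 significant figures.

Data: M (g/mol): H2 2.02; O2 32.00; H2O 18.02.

43.0 %

n(H2) = 0.4990 / 2.02 = 0.2470 mol
n(O2) = 2.480 / 32.00 = 0.07750 mol
n/ν for H2 = 0.2470/2 = 0.1235
n/ν for O2 = 0.07750/1 = 0.07750
Smallest n/ν is O2 → limiting reagent.
theoretical n(H2O) = (2/1) × 0.07750 = 0.1550 mol → 2.793 g
% yield = 1.20 / 2.793 × 100 = 42.96 %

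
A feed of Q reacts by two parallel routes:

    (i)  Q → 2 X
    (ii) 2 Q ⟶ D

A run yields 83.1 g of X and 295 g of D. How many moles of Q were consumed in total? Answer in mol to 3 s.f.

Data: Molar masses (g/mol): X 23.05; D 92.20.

8.20 mol

n(X) = 83.1 / 23.05 = 3.605 mol
n(D) = 295 / 92.20 = 3.200 mol
n(Q) via (i) = (1/2)×3.605 = 1.803 mol
n(Q) via (ii) = (2/1)×3.200 = 6.400 mol
total n(Q) = 1.803 + 6.400 = 8.203 mol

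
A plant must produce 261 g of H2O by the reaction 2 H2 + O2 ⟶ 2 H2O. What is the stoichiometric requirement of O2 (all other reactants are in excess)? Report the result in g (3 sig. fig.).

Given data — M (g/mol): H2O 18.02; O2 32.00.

n(H2O) = 261 / 18.02 = 14.48 mol
n(O2) = (1/2) × 14.48 = 7.240 mol
mass = 7.240 × 32.00 = 231.7 g

232 g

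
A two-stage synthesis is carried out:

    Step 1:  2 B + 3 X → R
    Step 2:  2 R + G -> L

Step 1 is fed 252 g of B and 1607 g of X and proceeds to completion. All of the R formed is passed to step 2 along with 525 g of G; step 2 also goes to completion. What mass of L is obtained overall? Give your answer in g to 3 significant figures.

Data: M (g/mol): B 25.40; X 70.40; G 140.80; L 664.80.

1650 g

Step 1:
n(B) = 252.0 / 25.40 = 9.921 mol
n(X) = 1607 / 70.40 = 22.83 mol
n/ν for B = 9.921/2 = 4.961
n/ν for X = 22.83/3 = 7.610
Smallest n/ν is B → limiting reagent.
n(R) produced = (1/2) × 9.921 = 4.961 mol
Step 2:
n(R) available = 4.961 mol
n(G) = 525.0 / 140.80 = 3.729 mol
n/ν for R = 4.961/2 = 2.481
n/ν for G = 3.729/1 = 3.729
Smallest n/ν is R → limiting reagent.
n(L) = (1/2) × 4.961 = 2.481 mol
mass = 2.481 × 664.80 = 1649 g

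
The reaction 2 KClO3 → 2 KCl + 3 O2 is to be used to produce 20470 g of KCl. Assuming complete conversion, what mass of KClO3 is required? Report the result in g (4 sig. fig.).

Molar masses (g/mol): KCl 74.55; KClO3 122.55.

n(KCl) = 20470 / 74.55 = 274.6 mol
n(KClO3) = (2/2) × 274.6 = 274.6 mol
mass = 274.6 × 122.55 = 33650 g

33650 g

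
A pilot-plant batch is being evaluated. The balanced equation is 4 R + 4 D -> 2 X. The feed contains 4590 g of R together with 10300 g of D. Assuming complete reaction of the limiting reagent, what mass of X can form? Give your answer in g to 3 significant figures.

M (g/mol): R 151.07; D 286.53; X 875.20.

n(R) = 4590 / 151.07 = 30.38 mol
n(D) = 10300 / 286.53 = 35.95 mol
n/ν for R = 30.38/4 = 7.595
n/ν for D = 35.95/4 = 8.988
Smallest n/ν is R → limiting reagent.
n(X) = (2/4) × 30.38 = 15.19 mol
mass = 15.19 × 875.20 = 13290 g

13300 g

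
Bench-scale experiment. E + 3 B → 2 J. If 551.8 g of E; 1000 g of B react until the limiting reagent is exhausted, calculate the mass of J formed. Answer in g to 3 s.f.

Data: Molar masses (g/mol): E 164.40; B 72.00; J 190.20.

1280 g

n(E) = 551.8 / 164.40 = 3.356 mol
n(B) = 1000 / 72.00 = 13.89 mol
n/ν for E = 3.356/1 = 3.356
n/ν for B = 13.89/3 = 4.630
Smallest n/ν is E → limiting reagent.
n(J) = (2/1) × 3.356 = 6.712 mol
mass = 6.712 × 190.20 = 1277 g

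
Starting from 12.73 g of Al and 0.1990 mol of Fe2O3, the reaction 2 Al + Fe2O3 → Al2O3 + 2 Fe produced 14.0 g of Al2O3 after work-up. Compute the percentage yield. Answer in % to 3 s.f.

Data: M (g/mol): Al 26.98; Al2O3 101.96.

n(Al) = 12.73 / 26.98 = 0.4718 mol
n(Fe2O3) = 0.1990 mol
n/ν for Al = 0.4718/2 = 0.2359
n/ν for Fe2O3 = 0.1990/1 = 0.1990
Smallest n/ν is Fe2O3 → limiting reagent.
theoretical n(Al2O3) = (1/1) × 0.1990 = 0.1990 mol → 20.29 g
% yield = 14.0 / 20.29 × 100 = 69.00 %

69.0 %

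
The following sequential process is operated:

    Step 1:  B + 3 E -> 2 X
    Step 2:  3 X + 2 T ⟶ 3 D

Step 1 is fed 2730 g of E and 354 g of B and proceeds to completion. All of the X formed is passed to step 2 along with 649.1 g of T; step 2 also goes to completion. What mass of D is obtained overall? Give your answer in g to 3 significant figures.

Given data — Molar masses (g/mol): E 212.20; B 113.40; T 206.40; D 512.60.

2420 g

Step 1:
n(E) = 2730 / 212.20 = 12.87 mol
n(B) = 354.0 / 113.40 = 3.122 mol
n/ν for E = 12.87/3 = 4.290
n/ν for B = 3.122/1 = 3.122
Smallest n/ν is B → limiting reagent.
n(X) produced = (2/1) × 3.122 = 6.244 mol
Step 2:
n(X) available = 6.244 mol
n(T) = 649.1 / 206.40 = 3.145 mol
n/ν for X = 6.244/3 = 2.081
n/ν for T = 3.145/2 = 1.573
Smallest n/ν is T → limiting reagent.
n(D) = (3/2) × 3.145 = 4.718 mol
mass = 4.718 × 512.60 = 2418 g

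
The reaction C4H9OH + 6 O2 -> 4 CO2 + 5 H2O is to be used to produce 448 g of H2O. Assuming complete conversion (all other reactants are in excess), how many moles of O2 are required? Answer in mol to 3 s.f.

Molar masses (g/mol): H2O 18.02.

29.8 mol

n(H2O) = 448 / 18.02 = 24.86 mol
n(O2) = (6/5) × 24.86 = 29.83 mol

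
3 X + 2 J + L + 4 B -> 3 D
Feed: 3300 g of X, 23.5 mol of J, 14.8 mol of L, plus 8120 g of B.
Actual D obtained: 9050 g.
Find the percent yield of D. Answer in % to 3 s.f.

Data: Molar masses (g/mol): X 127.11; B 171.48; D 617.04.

56.5 %

n(X) = 3300 / 127.11 = 25.96 mol
n(J) = 23.50 mol
n(L) = 14.80 mol
n(B) = 8120 / 171.48 = 47.35 mol
n/ν for X = 25.96/3 = 8.653
n/ν for J = 23.50/2 = 11.75
n/ν for L = 14.80/1 = 14.80
n/ν for B = 47.35/4 = 11.84
Smallest n/ν is X → limiting reagent.
theoretical n(D) = (3/3) × 25.96 = 25.96 mol → 16020 g
% yield = 9050 / 16020 × 100 = 56.49 %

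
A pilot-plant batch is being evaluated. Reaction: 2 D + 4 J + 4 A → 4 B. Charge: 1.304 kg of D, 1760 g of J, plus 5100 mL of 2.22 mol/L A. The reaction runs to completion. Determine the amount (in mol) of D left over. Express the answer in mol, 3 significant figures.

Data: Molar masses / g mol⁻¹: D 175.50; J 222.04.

3.47 mol

n(D) = 1.304×1000 / 175.50 = 7.430 mol
n(J) = 1760 / 222.04 = 7.926 mol
n(A) = 2.22 × 5100/1000 = 11.32 mol
n/ν for D = 7.430/2 = 3.715
n/ν for J = 7.926/4 = 1.982
n/ν for A = 11.32/4 = 2.830
Smallest n/ν is J → limiting reagent.
D consumed = (2/4) × 7.926 = 3.963 mol
D remaining = 7.430 − 3.963 = 3.467 mol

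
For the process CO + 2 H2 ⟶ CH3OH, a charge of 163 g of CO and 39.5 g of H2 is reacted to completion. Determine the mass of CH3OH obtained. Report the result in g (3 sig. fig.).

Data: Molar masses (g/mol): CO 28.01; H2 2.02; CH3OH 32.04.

n(CO) = 163.0 / 28.01 = 5.819 mol
n(H2) = 39.50 / 2.02 = 19.55 mol
n/ν → CO: 5.819, H2: 9.775; CO is limiting.
n(CH3OH) = (1/1) × 5.819 = 5.819 mol
mass = 5.819 × 32.04 = 186.4 g

186 g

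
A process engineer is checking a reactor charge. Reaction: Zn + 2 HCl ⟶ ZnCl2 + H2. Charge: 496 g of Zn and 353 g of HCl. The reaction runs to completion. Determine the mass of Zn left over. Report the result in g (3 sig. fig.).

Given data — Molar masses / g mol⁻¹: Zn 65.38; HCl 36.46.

n(Zn) = 496.0 / 65.38 = 7.586 mol
n(HCl) = 353.0 / 36.46 = 9.682 mol
n/ν for Zn = 7.586/1 = 7.586
n/ν for HCl = 9.682/2 = 4.841
Smallest n/ν is HCl → limiting reagent.
Zn consumed = (1/2) × 9.682 = 4.841 mol
Zn remaining = 7.586 − 4.841 = 2.745 mol
mass = 2.745 × 65.38 = 179.5 g

180 g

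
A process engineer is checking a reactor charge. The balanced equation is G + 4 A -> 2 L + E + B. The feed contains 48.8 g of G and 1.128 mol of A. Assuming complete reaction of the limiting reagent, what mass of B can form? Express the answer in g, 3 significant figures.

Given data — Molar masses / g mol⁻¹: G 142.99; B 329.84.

n(G) = 48.80 / 142.99 = 0.3413 mol
n(A) = 1.128 mol
n/ν for G = 0.3413/1 = 0.3413
n/ν for A = 1.128/4 = 0.2820
Smallest n/ν is A → limiting reagent.
n(B) = (1/4) × 1.128 = 0.2820 mol
mass = 0.2820 × 329.84 = 93.01 g

93.0 g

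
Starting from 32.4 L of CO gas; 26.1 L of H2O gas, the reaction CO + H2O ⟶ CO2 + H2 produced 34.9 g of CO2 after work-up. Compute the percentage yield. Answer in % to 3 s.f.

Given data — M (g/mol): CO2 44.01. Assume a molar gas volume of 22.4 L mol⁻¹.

68.1 %

n(CO) = 32.40 / 22.4 = 1.446 mol
n(H2O) = 26.10 / 22.4 = 1.165 mol
n/ν for CO = 1.446/1 = 1.446
n/ν for H2O = 1.165/1 = 1.165
Smallest n/ν is H2O → limiting reagent.
theoretical n(CO2) = (1/1) × 1.165 = 1.165 mol → 51.27 g
% yield = 34.9 / 51.27 × 100 = 68.07 %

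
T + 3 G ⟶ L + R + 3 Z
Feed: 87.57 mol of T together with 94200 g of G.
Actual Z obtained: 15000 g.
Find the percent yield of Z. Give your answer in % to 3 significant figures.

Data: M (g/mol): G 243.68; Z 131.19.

n(T) = 87.57 mol
n(G) = 94200 / 243.68 = 386.6 mol
n/ν → T: 87.57, G: 128.9; T is limiting.
theoretical n(Z) = (3/1) × 87.57 = 262.7 mol → 34460 g
% yield = 15000 / 34460 × 100 = 43.53 %

43.5 %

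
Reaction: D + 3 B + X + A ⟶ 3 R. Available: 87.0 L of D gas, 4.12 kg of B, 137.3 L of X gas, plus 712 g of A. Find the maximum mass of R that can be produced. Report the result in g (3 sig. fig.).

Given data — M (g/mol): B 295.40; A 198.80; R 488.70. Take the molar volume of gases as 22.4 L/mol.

n(D) = 87.00 / 22.4 = 3.884 mol
n(B) = 4.120×1000 / 295.40 = 13.95 mol
n(X) = 137.3 / 22.4 = 6.129 mol
n(A) = 712.0 / 198.80 = 3.581 mol
n/ν → D: 3.884, B: 4.650, X: 6.129, A: 3.581; A is limiting.
n(R) = (3/1) × 3.581 = 10.74 mol
mass = 10.74 × 488.70 = 5249 g

5250 g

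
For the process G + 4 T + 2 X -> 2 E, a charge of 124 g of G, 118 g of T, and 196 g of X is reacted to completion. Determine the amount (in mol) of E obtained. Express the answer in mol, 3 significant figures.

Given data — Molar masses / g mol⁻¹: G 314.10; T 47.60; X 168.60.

n(G) = 124.0 / 314.10 = 0.3948 mol
n(T) = 118.0 / 47.60 = 2.479 mol
n(X) = 196.0 / 168.60 = 1.163 mol
n/ν for G = 0.3948/1 = 0.3948
n/ν for T = 2.479/4 = 0.6198
n/ν for X = 1.163/2 = 0.5815
Smallest n/ν is G → limiting reagent.
n(E) = (2/1) × 0.3948 = 0.7896 mol

0.790 mol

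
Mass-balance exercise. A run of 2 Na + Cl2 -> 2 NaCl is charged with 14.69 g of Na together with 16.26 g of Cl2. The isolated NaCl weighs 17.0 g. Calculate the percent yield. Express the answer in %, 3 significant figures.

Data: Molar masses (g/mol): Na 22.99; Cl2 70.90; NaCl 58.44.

n(Na) = 14.69 / 22.99 = 0.6390 mol
n(Cl2) = 16.26 / 70.90 = 0.2293 mol
n/ν for Na = 0.6390/2 = 0.3195
n/ν for Cl2 = 0.2293/1 = 0.2293
Smallest n/ν is Cl2 → limiting reagent.
theoretical n(NaCl) = (2/1) × 0.2293 = 0.4586 mol → 26.80 g
% yield = 17.0 / 26.80 × 100 = 63.43 %

63.4 %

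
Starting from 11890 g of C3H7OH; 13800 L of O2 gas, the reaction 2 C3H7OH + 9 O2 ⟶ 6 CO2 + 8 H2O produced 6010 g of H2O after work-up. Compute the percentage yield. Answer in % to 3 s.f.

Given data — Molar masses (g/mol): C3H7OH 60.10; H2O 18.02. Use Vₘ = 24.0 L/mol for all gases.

n(C3H7OH) = 11890 / 60.10 = 197.8 mol
n(O2) = 13800 / 24.0 = 575.0 mol
n/ν for C3H7OH = 197.8/2 = 98.90
n/ν for O2 = 575.0/9 = 63.89
Smallest n/ν is O2 → limiting reagent.
theoretical n(H2O) = (8/9) × 575.0 = 511.1 mol → 9210 g
% yield = 6010 / 9210 × 100 = 65.26 %

65.3 %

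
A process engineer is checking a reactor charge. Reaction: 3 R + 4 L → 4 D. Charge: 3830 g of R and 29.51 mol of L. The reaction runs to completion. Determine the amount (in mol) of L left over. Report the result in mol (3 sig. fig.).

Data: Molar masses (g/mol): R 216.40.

n(R) = 3830 / 216.40 = 17.70 mol
n(L) = 29.51 mol
n/ν for R = 17.70/3 = 5.900
n/ν for L = 29.51/4 = 7.378
Smallest n/ν is R → limiting reagent.
L consumed = (4/3) × 17.70 = 23.60 mol
L remaining = 29.51 − 23.60 = 5.910 mol

5.91 mol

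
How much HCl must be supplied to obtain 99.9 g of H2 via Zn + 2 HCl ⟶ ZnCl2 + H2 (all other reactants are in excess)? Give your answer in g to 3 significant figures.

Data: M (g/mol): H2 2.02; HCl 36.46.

3610 g

n(H2) = 99.9 / 2.02 = 49.46 mol
n(HCl) = (2/1) × 49.46 = 98.92 mol
mass = 98.92 × 36.46 = 3607 g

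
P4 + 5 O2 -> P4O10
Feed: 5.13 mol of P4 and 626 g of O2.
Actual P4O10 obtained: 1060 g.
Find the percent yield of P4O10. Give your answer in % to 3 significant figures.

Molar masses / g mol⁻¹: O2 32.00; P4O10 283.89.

n(P4) = 5.130 mol
n(O2) = 626.0 / 32.00 = 19.56 mol
n/ν for P4 = 5.130/1 = 5.130
n/ν for O2 = 19.56/5 = 3.912
Smallest n/ν is O2 → limiting reagent.
theoretical n(P4O10) = (1/5) × 19.56 = 3.912 mol → 1111 g
% yield = 1060 / 1111 × 100 = 95.41 %

95.4 %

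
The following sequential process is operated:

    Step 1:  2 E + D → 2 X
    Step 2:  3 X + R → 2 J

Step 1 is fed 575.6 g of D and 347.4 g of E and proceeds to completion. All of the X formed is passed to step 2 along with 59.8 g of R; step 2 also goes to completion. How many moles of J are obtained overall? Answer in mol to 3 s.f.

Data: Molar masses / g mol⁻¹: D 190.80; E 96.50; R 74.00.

1.62 mol

Step 1:
n(D) = 575.6 / 190.80 = 3.017 mol
n(E) = 347.4 / 96.50 = 3.600 mol
n/ν for D = 3.017/1 = 3.017
n/ν for E = 3.600/2 = 1.800
Smallest n/ν is E → limiting reagent.
n(X) produced = (2/2) × 3.600 = 3.600 mol
Step 2:
n(X) available = 3.600 mol
n(R) = 59.80 / 74.00 = 0.8081 mol
n/ν for X = 3.600/3 = 1.200
n/ν for R = 0.8081/1 = 0.8081
Smallest n/ν is R → limiting reagent.
n(J) = (2/1) × 0.8081 = 1.616 mol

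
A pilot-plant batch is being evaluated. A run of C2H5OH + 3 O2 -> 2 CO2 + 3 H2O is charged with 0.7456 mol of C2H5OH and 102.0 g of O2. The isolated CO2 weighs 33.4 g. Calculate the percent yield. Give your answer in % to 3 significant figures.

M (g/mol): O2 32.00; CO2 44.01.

50.9 %

n(C2H5OH) = 0.7456 mol
n(O2) = 102.0 / 32.00 = 3.188 mol
n/ν for C2H5OH = 0.7456/1 = 0.7456
n/ν for O2 = 3.188/3 = 1.063
Smallest n/ν is C2H5OH → limiting reagent.
theoretical n(CO2) = (2/1) × 0.7456 = 1.491 mol → 65.62 g
% yield = 33.4 / 65.62 × 100 = 50.90 %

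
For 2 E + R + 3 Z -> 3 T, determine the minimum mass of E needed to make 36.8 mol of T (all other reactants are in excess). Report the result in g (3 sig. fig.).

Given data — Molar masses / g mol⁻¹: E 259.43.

6360 g

n(T) = 36.80 mol
n(E) = (2/3) × 36.80 = 24.53 mol
mass = 24.53 × 259.43 = 6364 g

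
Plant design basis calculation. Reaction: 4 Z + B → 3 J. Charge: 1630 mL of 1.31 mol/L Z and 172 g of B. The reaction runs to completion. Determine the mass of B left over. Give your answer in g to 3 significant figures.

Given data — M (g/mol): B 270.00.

n(Z) = 1.31 × 1630/1000 = 2.135 mol
n(B) = 172.0 / 270.00 = 0.6370 mol
n/ν for Z = 2.135/4 = 0.5338
n/ν for B = 0.6370/1 = 0.6370
Smallest n/ν is Z → limiting reagent.
B consumed = (1/4) × 2.135 = 0.5338 mol
B remaining = 0.6370 − 0.5338 = 0.1032 mol
mass = 0.1032 × 270.00 = 27.86 g

27.9 g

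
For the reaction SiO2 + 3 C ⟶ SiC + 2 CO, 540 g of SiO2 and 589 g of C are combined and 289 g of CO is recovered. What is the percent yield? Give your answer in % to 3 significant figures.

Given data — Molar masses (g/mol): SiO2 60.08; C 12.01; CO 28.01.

n(SiO2) = 540.0 / 60.08 = 8.988 mol
n(C) = 589.0 / 12.01 = 49.04 mol
n/ν for SiO2 = 8.988/1 = 8.988
n/ν for C = 49.04/3 = 16.35
Smallest n/ν is SiO2 → limiting reagent.
theoretical n(CO) = (2/1) × 8.988 = 17.98 mol → 503.6 g
% yield = 289 / 503.6 × 100 = 57.39 %

57.4 %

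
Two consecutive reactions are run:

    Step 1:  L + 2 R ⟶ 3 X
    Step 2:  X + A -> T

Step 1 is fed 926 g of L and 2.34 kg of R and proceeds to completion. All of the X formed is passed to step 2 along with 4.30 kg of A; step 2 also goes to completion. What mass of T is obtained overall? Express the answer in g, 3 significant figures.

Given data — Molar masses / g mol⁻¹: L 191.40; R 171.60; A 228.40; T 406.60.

Step 1:
n(L) = 926.0 / 191.40 = 4.838 mol
n(R) = 2.340×1000 / 171.60 = 13.64 mol
n/ν → L: 4.838, R: 6.820; L is limiting.
n(X) produced = (3/1) × 4.838 = 14.51 mol
Step 2:
n(X) available = 14.51 mol
n(A) = 4.300×1000 / 228.40 = 18.83 mol
n/ν → X: 14.51, A: 18.83; X is limiting.
n(T) = (1/1) × 14.51 = 14.51 mol
mass = 14.51 × 406.60 = 5900 g

5900 g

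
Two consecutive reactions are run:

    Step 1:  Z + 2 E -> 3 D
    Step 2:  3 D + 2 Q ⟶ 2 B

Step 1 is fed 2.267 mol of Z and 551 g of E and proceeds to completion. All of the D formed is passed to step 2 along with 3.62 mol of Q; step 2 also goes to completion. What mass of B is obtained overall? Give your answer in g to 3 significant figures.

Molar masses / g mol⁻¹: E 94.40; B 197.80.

Step 1:
n(Z) = 2.267 mol
n(E) = 551.0 / 94.40 = 5.837 mol
n/ν for Z = 2.267/1 = 2.267
n/ν for E = 5.837/2 = 2.919
Smallest n/ν is Z → limiting reagent.
n(D) produced = (3/1) × 2.267 = 6.801 mol
Step 2:
n(D) available = 6.801 mol
n(Q) = 3.620 mol
n/ν for D = 6.801/3 = 2.267
n/ν for Q = 3.620/2 = 1.810
Smallest n/ν is Q → limiting reagent.
n(B) = (2/2) × 3.620 = 3.620 mol
mass = 3.620 × 197.80 = 716.0 g

716 g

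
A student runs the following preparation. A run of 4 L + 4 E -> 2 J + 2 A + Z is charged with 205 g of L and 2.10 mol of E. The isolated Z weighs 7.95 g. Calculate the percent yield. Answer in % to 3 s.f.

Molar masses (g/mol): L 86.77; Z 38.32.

39.5 %

n(L) = 205.0 / 86.77 = 2.363 mol
n(E) = 2.100 mol
n/ν → L: 0.5908, E: 0.5250; E is limiting.
theoretical n(Z) = (1/4) × 2.100 = 0.5250 mol → 20.12 g
% yield = 7.95 / 20.12 × 100 = 39.51 %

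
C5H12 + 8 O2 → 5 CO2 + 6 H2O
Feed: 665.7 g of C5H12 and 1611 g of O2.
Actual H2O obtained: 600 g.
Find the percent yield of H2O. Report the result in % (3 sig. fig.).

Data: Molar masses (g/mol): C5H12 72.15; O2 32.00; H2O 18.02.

88.2 %

n(C5H12) = 665.7 / 72.15 = 9.227 mol
n(O2) = 1611 / 32.00 = 50.34 mol
n/ν for C5H12 = 9.227/1 = 9.227
n/ν for O2 = 50.34/8 = 6.293
Smallest n/ν is O2 → limiting reagent.
theoretical n(H2O) = (6/8) × 50.34 = 37.76 mol → 680.4 g
% yield = 600 / 680.4 × 100 = 88.18 %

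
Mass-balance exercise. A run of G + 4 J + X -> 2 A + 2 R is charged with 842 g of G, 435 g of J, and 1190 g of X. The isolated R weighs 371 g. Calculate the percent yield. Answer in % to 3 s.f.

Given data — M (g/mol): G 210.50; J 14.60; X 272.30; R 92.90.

n(G) = 842.0 / 210.50 = 4.000 mol
n(J) = 435.0 / 14.60 = 29.79 mol
n(X) = 1190 / 272.30 = 4.370 mol
n/ν for G = 4.000/1 = 4.000
n/ν for J = 29.79/4 = 7.448
n/ν for X = 4.370/1 = 4.370
Smallest n/ν is G → limiting reagent.
theoretical n(R) = (2/1) × 4.000 = 8.000 mol → 743.2 g
% yield = 371 / 743.2 × 100 = 49.92 %

49.9 %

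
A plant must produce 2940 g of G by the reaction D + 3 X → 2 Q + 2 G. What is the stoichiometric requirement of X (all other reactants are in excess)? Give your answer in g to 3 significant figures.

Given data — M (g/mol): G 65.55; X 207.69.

n(G) = 2940 / 65.55 = 44.85 mol
n(X) = (3/2) × 44.85 = 67.28 mol
mass = 67.28 × 207.69 = 13970 g

14000 g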